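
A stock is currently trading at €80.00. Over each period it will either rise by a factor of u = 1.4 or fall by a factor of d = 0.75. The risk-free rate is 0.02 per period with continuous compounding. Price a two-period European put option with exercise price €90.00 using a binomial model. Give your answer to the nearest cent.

€17.56

Risk-neutral probability p = (e^0.02 − 0.75)/(1.4 − 0.75) = 0.2702/0.6500 = 0.4157
Terminal stock prices: S_uu = 156.8, S_ud = 84, S_dd = 45
Terminal payoffs (K − S): max(-66.8, 0) = 0, max(6, 0) = 6, max(45, 0) = 45
Node u (S = 112): V_u = e^(−0.02)·[0.4157·0.0000 + 0.5843·6.0000] = 3.4364
Node d (S = 60): V_d = e^(−0.02)·[0.4157·6.0000 + 0.5843·45.0000] = 28.2179
Node 0 (S = 80): V_0 = e^(−0.02)·[0.4157·3.4364 + 0.5843·28.2179] = 17.5616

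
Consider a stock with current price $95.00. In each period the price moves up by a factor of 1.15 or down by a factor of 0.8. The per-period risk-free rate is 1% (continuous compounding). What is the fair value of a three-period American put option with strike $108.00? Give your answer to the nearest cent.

$18.56

Risk-neutral probability p = (e^0.01 − 0.8)/(1.15 − 0.8) = 0.2101/0.3500 = 0.6001
Terminal stock prices: S_uuu = 144.5, S_uud = 100.5, S_udd = 69.92, S_ddd = 48.64
Terminal payoffs (K − S): max(-36.48, 0) = 0, max(7.49, 0) = 7.49, max(38.08, 0) = 38.08, max(59.36, 0) = 59.36
Node uu (S = 125.6): continuation = e^(−0.01)·[0.6001·0.0000 + 0.3999·7.4900] = 2.9651; exercise value = 0.0000 ≤ continuation, so V_uu = 2.9651
Node ud (S = 87.4): continuation = e^(−0.01)·[0.6001·7.4900 + 0.3999·38.0800] = 19.5254; exercise value = 20.6000 > continuation, so V_ud = 20.6000 (exercise)
Node dd (S = 60.8): continuation = e^(−0.01)·[0.6001·38.0800 + 0.3999·59.3600] = 46.1254; exercise value = 47.2000 > continuation, so V_dd = 47.2000 (exercise)
Node u (S = 109.2): continuation = e^(−0.01)·[0.6001·2.9651 + 0.3999·20.6000] = 9.9169; exercise value = 0.0000 ≤ continuation, so V_u = 9.9169
Node d (S = 76): continuation = e^(−0.01)·[0.6001·20.6000 + 0.3999·47.2000] = 30.9254; exercise value = 32.0000 > continuation, so V_d = 32.0000 (exercise)
Node 0 (S = 95): continuation = e^(−0.01)·[0.6001·9.9169 + 0.3999·32.0000] = 18.5604; exercise value = 13.0000 ≤ continuation, so V_0 = 18.5604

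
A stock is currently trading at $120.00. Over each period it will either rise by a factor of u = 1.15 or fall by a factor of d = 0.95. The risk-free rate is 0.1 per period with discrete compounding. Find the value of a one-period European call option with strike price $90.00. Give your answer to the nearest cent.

$38.18

Risk-neutral probability p = (1 + 0.1 − 0.95)/(1.15 − 0.95) = 0.1500/0.2000 = 0.7500
Terminal stock prices: S_u = 138, S_d = 114
Terminal payoffs (S − K): max(48, 0) = 48, max(24, 0) = 24
Node 0 (S = 120): V_0 = 1/1.1·[0.7500·48.0000 + 0.2500·24.0000] = 38.1818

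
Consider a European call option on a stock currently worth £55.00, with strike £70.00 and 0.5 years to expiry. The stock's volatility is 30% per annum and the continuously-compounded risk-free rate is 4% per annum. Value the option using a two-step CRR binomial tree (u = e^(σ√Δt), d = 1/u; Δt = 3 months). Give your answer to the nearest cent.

CRR parameters: u = e^(σ√Δt) = e^(0.3·√0.25) = 1.1618, d = 1/u = 0.8607
Per-period rate: rΔt = 0.04·0.25 = 0.01, so R = e^0.01 = 1.0101
Risk-neutral probability p = (e^0.01 − 0.8607)/(1.1618 − 0.8607) = 0.1493/0.3011 = 0.4959
Terminal stock prices: S_uu = 74.24, S_ud = 55, S_dd = 40.75
Terminal payoffs (S − K): max(4.242, 0) = 4.242, max(-15, 0) = 0, max(-29.25, 0) = 0
Node u (S = 63.9): V_u = e^(−0.01)·[0.4959·4.2422 + 0.5041·0.0000] = 2.0830
Node d (S = 47.34): V_d = e^(−0.01)·[0.4959·0.0000 + 0.5041·0.0000] = 0.0000
Node 0 (S = 55): V_0 = e^(−0.01)·[0.4959·2.0830 + 0.5041·0.0000] = 1.0228

£1.02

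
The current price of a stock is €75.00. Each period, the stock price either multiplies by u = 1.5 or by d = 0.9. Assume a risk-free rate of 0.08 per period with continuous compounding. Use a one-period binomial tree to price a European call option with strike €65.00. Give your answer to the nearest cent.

€15.00

Risk-neutral probability p = (e^0.08 − 0.9)/(1.5 − 0.9) = 0.1833/0.6000 = 0.3055
Terminal stock prices: S_u = 112.5, S_d = 67.5
Terminal payoffs (S − K): max(47.5, 0) = 47.5, max(2.5, 0) = 2.5
Node 0 (S = 75): V_0 = e^(−0.08)·[0.3055·47.5000 + 0.6945·2.5000] = 14.9974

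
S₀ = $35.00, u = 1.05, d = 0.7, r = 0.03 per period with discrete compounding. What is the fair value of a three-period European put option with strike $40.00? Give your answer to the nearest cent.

Risk-neutral probability p = (1 + 0.03 − 0.7)/(1.05 − 0.7) = 0.3300/0.3500 = 0.9429
Terminal stock prices: S_uuu = 40.52, S_uud = 27.01, S_udd = 18.01, S_ddd = 12
Terminal payoffs (K − S): max(-0.5169, 0) = 0, max(12.99, 0) = 12.99, max(21.99, 0) = 21.99, max(28, 0) = 28
Node uu (S = 38.59): V_uu = 1/1.03·[0.9429·0.0000 + 0.0571·12.9888] = 0.7206
Node ud (S = 25.72): V_ud = 1/1.03·[0.9429·12.9888 + 0.0571·21.9925] = 13.1100
Node dd (S = 17.15): V_dd = 1/1.03·[0.9429·21.9925 + 0.0571·27.9950] = 21.6850
Node u (S = 36.75): V_u = 1/1.03·[0.9429·0.7206 + 0.0571·13.1100] = 1.3870
Node d (S = 24.5): V_d = 1/1.03·[0.9429·13.1100 + 0.0571·21.6850] = 13.2038
Node 0 (S = 35): V_0 = 1/1.03·[0.9429·1.3870 + 0.0571·13.2038] = 2.0021

$2.00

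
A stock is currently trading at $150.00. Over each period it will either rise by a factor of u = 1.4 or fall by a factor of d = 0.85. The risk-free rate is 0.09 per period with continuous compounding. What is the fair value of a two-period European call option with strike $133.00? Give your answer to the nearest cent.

$45.27

Risk-neutral probability p = (e^0.09 − 0.85)/(1.4 − 0.85) = 0.2442/0.5500 = 0.4440
Terminal stock prices: S_uu = 294, S_ud = 178.5, S_dd = 108.4
Terminal payoffs (S − K): max(161, 0) = 161, max(45.5, 0) = 45.5, max(-24.63, 0) = 0
Node u (S = 210): V_u = e^(−0.09)·[0.4440·161.0000 + 0.5560·45.5000] = 88.4472
Node d (S = 127.5): V_d = e^(−0.09)·[0.4440·45.5000 + 0.5560·0.0000] = 18.4613
Node 0 (S = 150): V_0 = e^(−0.09)·[0.4440·88.4472 + 0.5560·18.4613] = 45.2686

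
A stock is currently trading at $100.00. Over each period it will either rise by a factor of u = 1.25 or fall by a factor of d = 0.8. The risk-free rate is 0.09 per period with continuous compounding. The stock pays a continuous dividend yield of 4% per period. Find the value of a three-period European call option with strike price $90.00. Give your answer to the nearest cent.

$25.03

Per-period risk-free factor R = e^0.09 = 1.0942; dividend-adjusted growth = e^(0.09−0.04) = 1.0513.
Risk-neutral probability p = (1.0513 − 0.8)/(1.25 − 0.8) = 0.2513/0.4500 = 0.5584
Terminal stock prices: S_uuu = 195.3, S_uud = 125, S_udd = 80, S_ddd = 51.2
Terminal payoffs (S − K): max(105.3, 0) = 105.3, max(35, 0) = 35, max(-10, 0) = 0, max(-38.8, 0) = 0
Node uu (S = 156.2): V_uu = e^(−0.09)·[0.5584·105.3125 + 0.4416·35.0000] = 67.8695
Node ud (S = 100): V_ud = e^(−0.09)·[0.5584·35.0000 + 0.4416·0.0000] = 17.8612
Node dd (S = 64): V_dd = e^(−0.09)·[0.5584·0.0000 + 0.4416·0.0000] = 0.0000
Node u (S = 125): V_u = e^(−0.09)·[0.5584·67.8695 + 0.4416·17.8612] = 41.8442
Node d (S = 80): V_d = e^(−0.09)·[0.5584·17.8612 + 0.4416·0.0000] = 9.1150
Node 0 (S = 100): V_0 = e^(−0.09)·[0.5584·41.8442 + 0.4416·9.1150] = 25.0329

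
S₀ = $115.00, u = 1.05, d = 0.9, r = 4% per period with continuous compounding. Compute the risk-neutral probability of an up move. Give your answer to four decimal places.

Risk-neutral probability p = (e^0.04 − 0.9)/(1.05 − 0.9) = 0.1408/0.1500 = 0.9387

p = 0.9387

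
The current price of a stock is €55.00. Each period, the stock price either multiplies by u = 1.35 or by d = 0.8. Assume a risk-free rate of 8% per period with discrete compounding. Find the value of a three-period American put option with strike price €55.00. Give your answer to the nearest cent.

€5.73

Risk-neutral probability p = (1 + 0.08 − 0.8)/(1.35 − 0.8) = 0.2800/0.5500 = 0.5091
Terminal stock prices: S_uuu = 135.3, S_uud = 80.19, S_udd = 47.52, S_ddd = 28.16
Terminal payoffs (K − S): max(-80.32, 0) = 0, max(-25.19, 0) = 0, max(7.48, 0) = 7.48, max(26.84, 0) = 26.84
Node uu (S = 100.2): continuation = 1/1.08·[0.5091·0.0000 + 0.4909·0.0000] = 0.0000; exercise value = 0.0000 ≤ continuation, so V_uu = 0.0000
Node ud (S = 59.4): continuation = 1/1.08·[0.5091·0.0000 + 0.4909·7.4800] = 3.4000; exercise value = 0.0000 ≤ continuation, so V_ud = 3.4000
Node dd (S = 35.2): continuation = 1/1.08·[0.5091·7.4800 + 0.4909·26.8400] = 15.7259; exercise value = 19.8000 > continuation, so V_dd = 19.8000 (exercise)
Node u (S = 74.25): continuation = 1/1.08·[0.5091·0.0000 + 0.4909·3.4000] = 1.5455; exercise value = 0.0000 ≤ continuation, so V_u = 1.5455
Node d (S = 44): continuation = 1/1.08·[0.5091·3.4000 + 0.4909·19.8000] = 10.6027; exercise value = 11.0000 > continuation, so V_d = 11.0000 (exercise)
Node 0 (S = 55): continuation = 1/1.08·[0.5091·1.5455 + 0.4909·11.0000] = 5.7285; exercise value = 0.0000 ≤ continuation, so V_0 = 5.7285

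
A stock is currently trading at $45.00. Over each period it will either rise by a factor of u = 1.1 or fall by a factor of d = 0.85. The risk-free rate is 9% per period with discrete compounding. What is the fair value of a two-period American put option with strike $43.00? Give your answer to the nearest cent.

Risk-neutral probability p = (1 + 0.09 − 0.85)/(1.1 − 0.85) = 0.2400/0.2500 = 0.9600
Terminal stock prices: S_uu = 54.45, S_ud = 42.08, S_dd = 32.51
Terminal payoffs (K − S): max(-11.45, 0) = 0, max(0.925, 0) = 0.925, max(10.49, 0) = 10.49
Node u (S = 49.5): continuation = 1/1.09·[0.9600·0.0000 + 0.0400·0.9250] = 0.0339; exercise value = 0.0000 ≤ continuation, so V_u = 0.0339
Node d (S = 38.25): continuation = 1/1.09·[0.9600·0.9250 + 0.0400·10.4875] = 1.1995; exercise value = 4.7500 > continuation, so V_d = 4.7500 (exercise)
Node 0 (S = 45): continuation = 1/1.09·[0.9600·0.0339 + 0.0400·4.7500] = 0.2042; exercise value = 0.0000 ≤ continuation, so V_0 = 0.2042

$0.20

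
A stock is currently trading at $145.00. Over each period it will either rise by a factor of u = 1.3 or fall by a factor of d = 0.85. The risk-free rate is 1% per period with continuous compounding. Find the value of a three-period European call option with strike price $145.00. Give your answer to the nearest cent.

Risk-neutral probability p = (e^0.01 − 0.85)/(1.3 − 0.85) = 0.1601/0.4500 = 0.3557
Terminal stock prices: S_uuu = 318.6, S_uud = 208.3, S_udd = 136.2, S_ddd = 89.05
Terminal payoffs (S − K): max(173.6, 0) = 173.6, max(63.29, 0) = 63.29, max(-8.809, 0) = 0, max(-55.95, 0) = 0
Node uu (S = 245.1): V_uu = e^(−0.01)·[0.3557·173.5650 + 0.6443·63.2925] = 101.4928
Node ud (S = 160.2): V_ud = e^(−0.01)·[0.3557·63.2925 + 0.6443·0.0000] = 22.2871
Node dd (S = 104.8): V_dd = e^(−0.01)·[0.3557·0.0000 + 0.6443·0.0000] = 0.0000
Node u (S = 188.5): V_u = e^(−0.01)·[0.3557·101.4928 + 0.6443·22.2871] = 49.9559
Node d (S = 123.2): V_d = e^(−0.01)·[0.3557·22.2871 + 0.6443·0.0000] = 7.8479
Node 0 (S = 145): V_0 = e^(−0.01)·[0.3557·49.9559 + 0.6443·7.8479] = 22.5972

$22.60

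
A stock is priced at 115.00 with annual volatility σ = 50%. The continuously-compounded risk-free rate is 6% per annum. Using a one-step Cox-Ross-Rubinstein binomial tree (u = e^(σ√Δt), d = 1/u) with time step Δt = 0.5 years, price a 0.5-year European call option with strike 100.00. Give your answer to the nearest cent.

28.14

CRR parameters: u = e^(σ√Δt) = e^(0.5·√0.5) = 1.4241, d = 1/u = 0.7022
Per-period rate: rΔt = 0.06·0.5 = 0.03, so R = e^0.03 = 1.0305
Risk-neutral probability p = (e^0.03 − 0.7022)/(1.4241 − 0.7022) = 0.3283/0.7219 = 0.4547
Terminal stock prices: S_u = 163.8, S_d = 80.75
Terminal payoffs (S − K): max(63.77, 0) = 63.77, max(-19.25, 0) = 0
Node 0 (S = 115): V_0 = e^(−0.03)·[0.4547·63.7737 + 0.5453·0.0000] = 28.1412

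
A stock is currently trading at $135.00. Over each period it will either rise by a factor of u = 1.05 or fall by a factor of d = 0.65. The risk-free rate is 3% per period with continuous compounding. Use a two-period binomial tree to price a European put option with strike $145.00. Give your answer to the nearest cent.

$4.83

Risk-neutral probability p = (e^0.03 − 0.65)/(1.05 − 0.65) = 0.3805/0.4000 = 0.9511
Terminal stock prices: S_uu = 148.8, S_ud = 92.14, S_dd = 57.04
Terminal payoffs (K − S): max(-3.838, 0) = 0, max(52.86, 0) = 52.86, max(87.96, 0) = 87.96
Node u (S = 141.8): V_u = e^(−0.03)·[0.9511·0.0000 + 0.0489·52.8625] = 2.5067
Node d (S = 87.75): V_d = e^(−0.03)·[0.9511·52.8625 + 0.0489·87.9625] = 52.9646
Node 0 (S = 135): V_0 = e^(−0.03)·[0.9511·2.5067 + 0.0489·52.9646] = 4.8253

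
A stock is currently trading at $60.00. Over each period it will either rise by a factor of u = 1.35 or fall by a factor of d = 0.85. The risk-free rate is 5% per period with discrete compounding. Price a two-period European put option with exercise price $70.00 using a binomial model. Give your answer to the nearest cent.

$9.20

Risk-neutral probability p = (1 + 0.05 − 0.85)/(1.35 − 0.85) = 0.2000/0.5000 = 0.4000
Terminal stock prices: S_uu = 109.4, S_ud = 68.85, S_dd = 43.35
Terminal payoffs (K − S): max(-39.35, 0) = 0, max(1.15, 0) = 1.15, max(26.65, 0) = 26.65
Node u (S = 81): V_u = 1/1.05·[0.4000·0.0000 + 0.6000·1.1500] = 0.6571
Node d (S = 51): V_d = 1/1.05·[0.4000·1.1500 + 0.6000·26.6500] = 15.6667
Node 0 (S = 60): V_0 = 1/1.05·[0.4000·0.6571 + 0.6000·15.6667] = 9.2027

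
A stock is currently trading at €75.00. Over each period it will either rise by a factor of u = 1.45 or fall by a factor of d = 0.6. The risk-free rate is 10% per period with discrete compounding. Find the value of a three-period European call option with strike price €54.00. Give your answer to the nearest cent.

Risk-neutral probability p = (1 + 0.1 − 0.6)/(1.45 − 0.6) = 0.5000/0.8500 = 0.5882
Terminal stock prices: S_uuu = 228.6, S_uud = 94.61, S_udd = 39.15, S_ddd = 16.2
Terminal payoffs (S − K): max(174.6, 0) = 174.6, max(40.61, 0) = 40.61, max(-14.85, 0) = 0, max(-37.8, 0) = 0
Node uu (S = 157.7): V_uu = 1/1.1·[0.5882·174.6469 + 0.4118·40.6125] = 108.5966
Node ud (S = 65.25): V_ud = 1/1.1·[0.5882·40.6125 + 0.4118·0.0000] = 21.7179
Node dd (S = 27): V_dd = 1/1.1·[0.5882·0.0000 + 0.4118·0.0000] = 0.0000
Node u (S = 108.8): V_u = 1/1.1·[0.5882·108.5966 + 0.4118·21.7179] = 66.2027
Node d (S = 45): V_d = 1/1.1·[0.5882·21.7179 + 0.4118·0.0000] = 11.6139
Node 0 (S = 75): V_0 = 1/1.1·[0.5882·66.2027 + 0.4118·11.6139] = 39.7500

€39.75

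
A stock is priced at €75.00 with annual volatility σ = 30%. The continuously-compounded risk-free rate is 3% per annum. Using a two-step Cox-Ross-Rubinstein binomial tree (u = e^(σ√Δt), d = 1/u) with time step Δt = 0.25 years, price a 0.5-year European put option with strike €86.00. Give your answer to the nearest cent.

€13.29

CRR parameters: u = e^(σ√Δt) = e^(0.3·√0.25) = 1.1618, d = 1/u = 0.8607
Per-period rate: rΔt = 0.03·0.25 = 0.0075, so R = e^0.0075 = 1.0075
Risk-neutral probability p = (e^0.0075 − 0.8607)/(1.1618 − 0.8607) = 0.1468/0.3011 = 0.4876
Terminal stock prices: S_uu = 101.2, S_ud = 75, S_dd = 55.56
Terminal payoffs (K − S): max(-15.24, 0) = 0, max(11, 0) = 11, max(30.44, 0) = 30.44
Node u (S = 87.14): V_u = e^(−0.0075)·[0.4876·0.0000 + 0.5124·11.0000] = 5.5946
Node d (S = 64.55): V_d = e^(−0.0075)·[0.4876·11.0000 + 0.5124·30.4386] = 20.8043
Node 0 (S = 75): V_0 = e^(−0.0075)·[0.4876·5.5946 + 0.5124·20.8043] = 13.2885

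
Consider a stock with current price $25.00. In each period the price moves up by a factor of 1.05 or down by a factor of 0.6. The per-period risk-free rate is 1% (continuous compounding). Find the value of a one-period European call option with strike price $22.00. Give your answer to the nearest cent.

$3.83

Risk-neutral probability p = (e^0.01 − 0.6)/(1.05 − 0.6) = 0.4101/0.4500 = 0.9112
Terminal stock prices: S_u = 26.25, S_d = 15
Terminal payoffs (S − K): max(4.25, 0) = 4.25, max(-7, 0) = 0
Node 0 (S = 25): V_0 = e^(−0.01)·[0.9112·4.2500 + 0.0888·0.0000] = 3.8342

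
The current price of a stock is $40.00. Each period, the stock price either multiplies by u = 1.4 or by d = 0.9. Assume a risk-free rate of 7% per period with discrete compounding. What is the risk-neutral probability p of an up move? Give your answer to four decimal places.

p = 0.3400

Risk-neutral probability p = (1 + 0.07 − 0.9)/(1.4 − 0.9) = 0.1700/0.5000 = 0.3400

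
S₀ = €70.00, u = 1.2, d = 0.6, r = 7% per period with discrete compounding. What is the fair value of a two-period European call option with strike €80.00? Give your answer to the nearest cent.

€11.15

Risk-neutral probability p = (1 + 0.07 − 0.6)/(1.2 − 0.6) = 0.4700/0.6000 = 0.7833
Terminal stock prices: S_uu = 100.8, S_ud = 50.4, S_dd = 25.2
Terminal payoffs (S − K): max(20.8, 0) = 20.8, max(-29.6, 0) = 0, max(-54.8, 0) = 0
Node u (S = 84): V_u = 1/1.07·[0.7833·20.8000 + 0.2167·0.0000] = 15.2274
Node d (S = 42): V_d = 1/1.07·[0.7833·0.0000 + 0.2167·0.0000] = 0.0000
Node 0 (S = 70): V_0 = 1/1.07·[0.7833·15.2274 + 0.2167·0.0000] = 11.1478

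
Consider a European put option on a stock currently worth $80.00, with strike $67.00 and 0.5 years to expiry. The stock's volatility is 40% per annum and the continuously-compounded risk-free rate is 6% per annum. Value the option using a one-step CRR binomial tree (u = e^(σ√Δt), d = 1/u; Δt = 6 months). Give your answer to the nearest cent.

$3.37

CRR parameters: u = e^(σ√Δt) = e^(0.4·√0.5) = 1.3269, d = 1/u = 0.7536
Per-period rate: rΔt = 0.06·0.5 = 0.03, so R = e^0.03 = 1.0305
Risk-neutral probability p = (e^0.03 − 0.7536)/(1.3269 − 0.7536) = 0.2768/0.5733 = 0.4829
Terminal stock prices: S_u = 106.2, S_d = 60.29
Terminal payoffs (K − S): max(-39.15, 0) = 0, max(6.709, 0) = 6.709
Node 0 (S = 80): V_0 = e^(−0.03)·[0.4829·0.0000 + 0.5171·6.7089] = 3.3668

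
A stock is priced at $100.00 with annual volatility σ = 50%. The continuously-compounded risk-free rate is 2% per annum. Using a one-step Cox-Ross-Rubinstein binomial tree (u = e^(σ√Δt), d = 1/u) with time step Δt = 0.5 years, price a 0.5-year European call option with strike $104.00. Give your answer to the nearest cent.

CRR parameters: u = e^(σ√Δt) = e^(0.5·√0.5) = 1.4241, d = 1/u = 0.7022
Per-period rate: rΔt = 0.02·0.5 = 0.01, so R = e^0.01 = 1.0101
Risk-neutral probability p = (e^0.01 − 0.7022)/(1.4241 − 0.7022) = 0.3079/0.7219 = 0.4264
Terminal stock prices: S_u = 142.4, S_d = 70.22
Terminal payoffs (S − K): max(38.41, 0) = 38.41, max(-33.78, 0) = 0
Node 0 (S = 100): V_0 = e^(−0.01)·[0.4264·38.4119 + 0.5736·0.0000] = 16.2175

$16.22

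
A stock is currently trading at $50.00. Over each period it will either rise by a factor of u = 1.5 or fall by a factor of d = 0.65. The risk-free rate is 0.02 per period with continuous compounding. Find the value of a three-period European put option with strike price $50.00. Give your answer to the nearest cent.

Risk-neutral probability p = (e^0.02 − 0.65)/(1.5 − 0.65) = 0.3702/0.8500 = 0.4355
Terminal stock prices: S_uuu = 168.8, S_uud = 73.12, S_udd = 31.69, S_ddd = 13.73
Terminal payoffs (K − S): max(-118.8, 0) = 0, max(-23.12, 0) = 0, max(18.31, 0) = 18.31, max(36.27, 0) = 36.27
Node uu (S = 112.5): V_uu = e^(−0.02)·[0.4355·0.0000 + 0.5645·0.0000] = 0.0000
Node ud (S = 48.75): V_ud = e^(−0.02)·[0.4355·0.0000 + 0.5645·18.3125] = 10.1322
Node dd (S = 21.13): V_dd = e^(−0.02)·[0.4355·18.3125 + 0.5645·36.2687] = 27.8849
Node u (S = 75): V_u = e^(−0.02)·[0.4355·0.0000 + 0.5645·10.1322] = 5.6060
Node d (S = 32.5): V_d = e^(−0.02)·[0.4355·10.1322 + 0.5645·27.8849] = 19.7540
Node 0 (S = 50): V_0 = e^(−0.02)·[0.4355·5.6060 + 0.5645·19.7540] = 13.3230

$13.32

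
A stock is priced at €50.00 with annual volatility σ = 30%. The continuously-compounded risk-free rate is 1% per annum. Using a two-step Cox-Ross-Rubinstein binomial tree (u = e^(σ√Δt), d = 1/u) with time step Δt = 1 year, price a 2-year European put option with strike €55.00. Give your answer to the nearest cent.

€10.83

CRR parameters: u = e^(σ√Δt) = e^(0.3·√1) = 1.3499, d = 1/u = 0.7408
Per-period rate: rΔt = 0.01·1 = 0.01, so R = e^0.01 = 1.0101
Risk-neutral probability p = (e^0.01 − 0.7408)/(1.3499 − 0.7408) = 0.2692/0.6090 = 0.4421
Terminal stock prices: S_uu = 91.11, S_ud = 50, S_dd = 27.44
Terminal payoffs (K − S): max(-36.11, 0) = 0, max(5, 0) = 5, max(27.56, 0) = 27.56
Node u (S = 67.49): V_u = e^(−0.01)·[0.4421·0.0000 + 0.5579·5.0000] = 2.7619
Node d (S = 37.04): V_d = e^(−0.01)·[0.4421·5.0000 + 0.5579·27.5594] = 17.4118
Node 0 (S = 50): V_0 = e^(−0.01)·[0.4421·2.7619 + 0.5579·17.4118] = 10.8269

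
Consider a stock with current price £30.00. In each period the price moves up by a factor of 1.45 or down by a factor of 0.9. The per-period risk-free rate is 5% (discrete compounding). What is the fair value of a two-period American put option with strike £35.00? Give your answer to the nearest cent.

£5.54

Risk-neutral probability p = (1 + 0.05 − 0.9)/(1.45 − 0.9) = 0.1500/0.5500 = 0.2727
Terminal stock prices: S_uu = 63.08, S_ud = 39.15, S_dd = 24.3
Terminal payoffs (K − S): max(-28.08, 0) = 0, max(-4.15, 0) = 0, max(10.7, 0) = 10.7
Node u (S = 43.5): continuation = 1/1.05·[0.2727·0.0000 + 0.7273·0.0000] = 0.0000; exercise value = 0.0000 ≤ continuation, so V_u = 0.0000
Node d (S = 27): continuation = 1/1.05·[0.2727·0.0000 + 0.7273·10.7000] = 7.4113; exercise value = 8.0000 > continuation, so V_d = 8.0000 (exercise)
Node 0 (S = 30): continuation = 1/1.05·[0.2727·0.0000 + 0.7273·8.0000] = 5.5411; exercise value = 5.0000 ≤ continuation, so V_0 = 5.5411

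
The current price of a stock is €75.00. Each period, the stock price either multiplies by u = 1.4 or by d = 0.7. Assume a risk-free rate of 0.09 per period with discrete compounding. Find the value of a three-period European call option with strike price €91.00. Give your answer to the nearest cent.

Risk-neutral probability p = (1 + 0.09 − 0.7)/(1.4 − 0.7) = 0.3900/0.7000 = 0.5571
Terminal stock prices: S_uuu = 205.8, S_uud = 102.9, S_udd = 51.45, S_ddd = 25.72
Terminal payoffs (S − K): max(114.8, 0) = 114.8, max(11.9, 0) = 11.9, max(-39.55, 0) = 0, max(-65.28, 0) = 0
Node uu (S = 147): V_uu = 1/1.09·[0.5571·114.8000 + 0.4429·11.9000] = 63.5138
Node ud (S = 73.5): V_ud = 1/1.09·[0.5571·11.9000 + 0.4429·0.0000] = 6.0826
Node dd (S = 36.75): V_dd = 1/1.09·[0.5571·0.0000 + 0.4429·0.0000] = 0.0000
Node u (S = 105): V_u = 1/1.09·[0.5571·63.5138 + 0.4429·6.0826] = 34.9357
Node d (S = 52.5): V_d = 1/1.09·[0.5571·6.0826 + 0.4429·0.0000] = 3.1090
Node 0 (S = 75): V_0 = 1/1.09·[0.5571·34.9357 + 0.4429·3.1090] = 19.1202

€19.12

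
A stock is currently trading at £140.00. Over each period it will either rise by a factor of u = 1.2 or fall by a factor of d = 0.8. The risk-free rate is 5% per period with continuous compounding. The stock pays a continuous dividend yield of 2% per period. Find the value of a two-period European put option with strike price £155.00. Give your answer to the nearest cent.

£19.74

Per-period risk-free factor R = e^0.05 = 1.0513; dividend-adjusted growth = e^(0.05−0.02) = 1.0305.
Risk-neutral probability p = (1.0305 − 0.8)/(1.2 − 0.8) = 0.2305/0.4000 = 0.5761
Terminal stock prices: S_uu = 201.6, S_ud = 134.4, S_dd = 89.6
Terminal payoffs (K − S): max(-46.6, 0) = 0, max(20.6, 0) = 20.6, max(65.4, 0) = 65.4
Node u (S = 168): V_u = e^(−0.05)·[0.5761·0.0000 + 0.4239·20.6000] = 8.3057
Node d (S = 112): V_d = e^(−0.05)·[0.5761·20.6000 + 0.4239·65.4000] = 37.6583
Node 0 (S = 140): V_0 = e^(−0.05)·[0.5761·8.3057 + 0.4239·37.6583] = 19.7354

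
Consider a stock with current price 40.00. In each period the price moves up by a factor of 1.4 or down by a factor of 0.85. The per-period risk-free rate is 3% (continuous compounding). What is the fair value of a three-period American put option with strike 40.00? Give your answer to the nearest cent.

Risk-neutral probability p = (e^0.03 − 0.85)/(1.4 − 0.85) = 0.1805/0.5500 = 0.3281
Terminal stock prices: S_uuu = 109.8, S_uud = 66.64, S_udd = 40.46, S_ddd = 24.56
Terminal payoffs (K − S): max(-69.76, 0) = 0, max(-26.64, 0) = 0, max(-0.46, 0) = 0, max(15.44, 0) = 15.44
Node uu (S = 78.4): continuation = e^(−0.03)·[0.3281·0.0000 + 0.6719·0.0000] = 0.0000; exercise value = 0.0000 ≤ continuation, so V_uu = 0.0000
Node ud (S = 47.6): continuation = e^(−0.03)·[0.3281·0.0000 + 0.6719·0.0000] = 0.0000; exercise value = 0.0000 ≤ continuation, so V_ud = 0.0000
Node dd (S = 28.9): continuation = e^(−0.03)·[0.3281·0.0000 + 0.6719·15.4350] = 10.0643; exercise value = 11.1000 > continuation, so V_dd = 11.1000 (exercise)
Node u (S = 56): continuation = e^(−0.03)·[0.3281·0.0000 + 0.6719·0.0000] = 0.0000; exercise value = 0.0000 ≤ continuation, so V_u = 0.0000
Node d (S = 34): continuation = e^(−0.03)·[0.3281·0.0000 + 0.6719·11.1000] = 7.2377; exercise value = 6.0000 ≤ continuation, so V_d = 7.2377
Node 0 (S = 40): continuation = e^(−0.03)·[0.3281·0.0000 + 0.6719·7.2377] = 4.7193; exercise value = 0.0000 ≤ continuation, so V_0 = 4.7193

4.72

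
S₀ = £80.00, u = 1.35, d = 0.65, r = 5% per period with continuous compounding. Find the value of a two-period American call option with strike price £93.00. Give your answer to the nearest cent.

Risk-neutral probability p = (e^0.05 − 0.65)/(1.35 − 0.65) = 0.4013/0.7000 = 0.5732
Terminal stock prices: S_uu = 145.8, S_ud = 70.2, S_dd = 33.8
Terminal payoffs (S − K): max(52.8, 0) = 52.8, max(-22.8, 0) = 0, max(-59.2, 0) = 0
Node u (S = 108): continuation = e^(−0.05)·[0.5732·52.8000 + 0.4268·0.0000] = 28.7912; exercise value = 15.0000 ≤ continuation, so V_u = 28.7912
Node d (S = 52): continuation = e^(−0.05)·[0.5732·0.0000 + 0.4268·0.0000] = 0.0000; exercise value = 0.0000 ≤ continuation, so V_d = 0.0000
Node 0 (S = 80): continuation = e^(−0.05)·[0.5732·28.7912 + 0.4268·0.0000] = 15.6994; exercise value = 0.0000 ≤ continuation, so V_0 = 15.6994

£15.70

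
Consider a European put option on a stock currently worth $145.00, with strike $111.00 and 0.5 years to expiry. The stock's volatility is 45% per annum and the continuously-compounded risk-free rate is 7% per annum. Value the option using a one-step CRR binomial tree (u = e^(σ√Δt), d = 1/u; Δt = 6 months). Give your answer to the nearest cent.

CRR parameters: u = e^(σ√Δt) = e^(0.45·√0.5) = 1.3746, d = 1/u = 0.7275
Per-period rate: rΔt = 0.07·0.5 = 0.035, so R = e^0.035 = 1.0356
Risk-neutral probability p = (e^0.035 − 0.7275)/(1.3746 − 0.7275) = 0.3082/0.6472 = 0.4762
Terminal stock prices: S_u = 199.3, S_d = 105.5
Terminal payoffs (K − S): max(-88.32, 0) = 0, max(5.518, 0) = 5.518
Node 0 (S = 145): V_0 = e^(−0.035)·[0.4762·0.0000 + 0.5238·5.5185] = 2.7914

$2.79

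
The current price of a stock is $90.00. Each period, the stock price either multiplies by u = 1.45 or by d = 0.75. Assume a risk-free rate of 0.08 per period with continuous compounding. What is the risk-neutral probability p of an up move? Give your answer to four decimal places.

p = 0.4761

Risk-neutral probability p = (e^0.08 − 0.75)/(1.45 − 0.75) = 0.3333/0.7000 = 0.4761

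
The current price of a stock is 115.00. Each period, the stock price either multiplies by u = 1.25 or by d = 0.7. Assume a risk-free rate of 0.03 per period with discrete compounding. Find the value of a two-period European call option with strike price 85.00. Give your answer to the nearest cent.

39.20

Risk-neutral probability p = (1 + 0.03 − 0.7)/(1.25 − 0.7) = 0.3300/0.5500 = 0.6000
Terminal stock prices: S_uu = 179.7, S_ud = 100.6, S_dd = 56.35
Terminal payoffs (S − K): max(94.69, 0) = 94.69, max(15.62, 0) = 15.62, max(-28.65, 0) = 0
Node u (S = 143.8): V_u = 1/1.03·[0.6000·94.6875 + 0.4000·15.6250] = 61.2257
Node d (S = 80.5): V_d = 1/1.03·[0.6000·15.6250 + 0.4000·0.0000] = 9.1019
Node 0 (S = 115): V_0 = 1/1.03·[0.6000·61.2257 + 0.4000·9.1019] = 39.2002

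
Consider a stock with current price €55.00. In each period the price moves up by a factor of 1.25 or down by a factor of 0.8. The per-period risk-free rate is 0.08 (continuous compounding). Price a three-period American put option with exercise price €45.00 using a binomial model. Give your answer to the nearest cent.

€1.28

Risk-neutral probability p = (e^0.08 − 0.8)/(1.25 − 0.8) = 0.2833/0.4500 = 0.6295
Terminal stock prices: S_uuu = 107.4, S_uud = 68.75, S_udd = 44, S_ddd = 28.16
Terminal payoffs (K − S): max(-62.42, 0) = 0, max(-23.75, 0) = 0, max(1, 0) = 1, max(16.84, 0) = 16.84
Node uu (S = 85.94): continuation = e^(−0.08)·[0.6295·0.0000 + 0.3705·0.0000] = 0.0000; exercise value = 0.0000 ≤ continuation, so V_uu = 0.0000
Node ud (S = 55): continuation = e^(−0.08)·[0.6295·0.0000 + 0.3705·1.0000] = 0.3420; exercise value = 0.0000 ≤ continuation, so V_ud = 0.3420
Node dd (S = 35.2): continuation = e^(−0.08)·[0.6295·1.0000 + 0.3705·16.8400] = 6.3402; exercise value = 9.8000 > continuation, so V_dd = 9.8000 (exercise)
Node u (S = 68.75): continuation = e^(−0.08)·[0.6295·0.0000 + 0.3705·0.3420] = 0.1170; exercise value = 0.0000 ≤ continuation, so V_u = 0.1170
Node d (S = 44): continuation = e^(−0.08)·[0.6295·0.3420 + 0.3705·9.8000] = 3.5502; exercise value = 1.0000 ≤ continuation, so V_d = 3.5502
Node 0 (S = 55): continuation = e^(−0.08)·[0.6295·0.1170 + 0.3705·3.5502] = 1.2821; exercise value = 0.0000 ≤ continuation, so V_0 = 1.2821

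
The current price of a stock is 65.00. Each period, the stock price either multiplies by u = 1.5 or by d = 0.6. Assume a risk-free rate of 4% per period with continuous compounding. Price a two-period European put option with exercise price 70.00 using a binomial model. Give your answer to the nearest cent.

16.50

Risk-neutral probability p = (e^0.04 − 0.6)/(1.5 − 0.6) = 0.4408/0.9000 = 0.4898
Terminal stock prices: S_uu = 146.2, S_ud = 58.5, S_dd = 23.4
Terminal payoffs (K − S): max(-76.25, 0) = 0, max(11.5, 0) = 11.5, max(46.6, 0) = 46.6
Node u (S = 97.5): V_u = e^(−0.04)·[0.4898·0.0000 + 0.5102·11.5000] = 5.6374
Node d (S = 39): V_d = e^(−0.04)·[0.4898·11.5000 + 0.5102·46.6000] = 28.2553
Node 0 (S = 65): V_0 = e^(−0.04)·[0.4898·5.6374 + 0.5102·28.2553] = 16.5037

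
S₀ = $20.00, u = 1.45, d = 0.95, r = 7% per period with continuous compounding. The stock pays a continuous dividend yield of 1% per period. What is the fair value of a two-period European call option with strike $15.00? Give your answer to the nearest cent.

Per-period risk-free factor R = e^0.07 = 1.0725; dividend-adjusted growth = e^(0.07−0.01) = 1.0618.
Risk-neutral probability p = (1.0618 − 0.95)/(1.45 − 0.95) = 0.1118/0.5000 = 0.2237
Terminal stock prices: S_uu = 42.05, S_ud = 27.55, S_dd = 18.05
Terminal payoffs (S − K): max(27.05, 0) = 27.05, max(12.55, 0) = 12.55, max(3.05, 0) = 3.05
Node u (S = 29): V_u = e^(−0.07)·[0.2237·27.0500 + 0.7763·12.5500] = 14.7255
Node d (S = 19): V_d = e^(−0.07)·[0.2237·12.5500 + 0.7763·3.0500] = 4.8250
Node 0 (S = 20): V_0 = e^(−0.07)·[0.2237·14.7255 + 0.7763·4.8250] = 6.5636

$6.56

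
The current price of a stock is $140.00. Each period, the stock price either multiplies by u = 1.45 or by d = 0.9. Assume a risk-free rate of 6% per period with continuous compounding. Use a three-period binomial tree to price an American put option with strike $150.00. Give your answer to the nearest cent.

Risk-neutral probability p = (e^0.06 − 0.9)/(1.45 − 0.9) = 0.1618/0.5500 = 0.2942
Terminal stock prices: S_uuu = 426.8, S_uud = 264.9, S_udd = 164.4, S_ddd = 102.1
Terminal payoffs (K − S): max(-276.8, 0) = 0, max(-114.9, 0) = 0, max(-14.43, 0) = 0, max(47.94, 0) = 47.94
Node uu (S = 294.4): continuation = e^(−0.06)·[0.2942·0.0000 + 0.7058·0.0000] = 0.0000; exercise value = 0.0000 ≤ continuation, so V_uu = 0.0000
Node ud (S = 182.7): continuation = e^(−0.06)·[0.2942·0.0000 + 0.7058·0.0000] = 0.0000; exercise value = 0.0000 ≤ continuation, so V_ud = 0.0000
Node dd (S = 113.4): continuation = e^(−0.06)·[0.2942·0.0000 + 0.7058·47.9400] = 31.8634; exercise value = 36.6000 > continuation, so V_dd = 36.6000 (exercise)
Node u (S = 203): continuation = e^(−0.06)·[0.2942·0.0000 + 0.7058·0.0000] = 0.0000; exercise value = 0.0000 ≤ continuation, so V_u = 0.0000
Node d (S = 126): continuation = e^(−0.06)·[0.2942·0.0000 + 0.7058·36.6000] = 24.3263; exercise value = 24.0000 ≤ continuation, so V_d = 24.3263
Node 0 (S = 140): continuation = e^(−0.06)·[0.2942·0.0000 + 0.7058·24.3263] = 16.1685; exercise value = 10.0000 ≤ continuation, so V_0 = 16.1685

$16.17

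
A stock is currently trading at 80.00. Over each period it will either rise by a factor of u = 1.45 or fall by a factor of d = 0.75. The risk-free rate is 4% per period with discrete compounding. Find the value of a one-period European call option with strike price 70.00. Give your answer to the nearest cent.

Risk-neutral probability p = (1 + 0.04 − 0.75)/(1.45 − 0.75) = 0.2900/0.7000 = 0.4143
Terminal stock prices: S_u = 116, S_d = 60
Terminal payoffs (S − K): max(46, 0) = 46, max(-10, 0) = 0
Node 0 (S = 80): V_0 = 1/1.04·[0.4143·46.0000 + 0.5857·0.0000] = 18.3242

18.32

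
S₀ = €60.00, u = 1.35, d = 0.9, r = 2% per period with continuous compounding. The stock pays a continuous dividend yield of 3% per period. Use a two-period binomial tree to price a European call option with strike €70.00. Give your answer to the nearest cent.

€2.41

Per-period risk-free factor R = e^0.02 = 1.0202; dividend-adjusted growth = e^(0.02−0.03) = 0.9900.
Risk-neutral probability p = (0.9900 − 0.9)/(1.35 − 0.9) = 0.0900/0.4500 = 0.2001
Terminal stock prices: S_uu = 109.4, S_ud = 72.9, S_dd = 48.6
Terminal payoffs (S − K): max(39.35, 0) = 39.35, max(2.9, 0) = 2.9, max(-21.4, 0) = 0
Node u (S = 81): V_u = e^(−0.02)·[0.2001·39.3500 + 0.7999·2.9000] = 9.9922
Node d (S = 54): V_d = e^(−0.02)·[0.2001·2.9000 + 0.7999·0.0000] = 0.5688
Node 0 (S = 60): V_0 = e^(−0.02)·[0.2001·9.9922 + 0.7999·0.5688] = 2.4059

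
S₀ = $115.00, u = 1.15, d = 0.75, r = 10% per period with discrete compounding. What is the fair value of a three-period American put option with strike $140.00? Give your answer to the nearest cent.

Risk-neutral probability p = (1 + 0.1 − 0.75)/(1.15 − 0.75) = 0.3500/0.4000 = 0.8750
Terminal stock prices: S_uuu = 174.9, S_uud = 114.1, S_udd = 74.39, S_ddd = 48.52
Terminal payoffs (K − S): max(-34.9, 0) = 0, max(25.93, 0) = 25.93, max(65.61, 0) = 65.61, max(91.48, 0) = 91.48
Node uu (S = 152.1): continuation = 1/1.1·[0.8750·0.0000 + 0.1250·25.9344] = 2.9471; exercise value = 0.0000 ≤ continuation, so V_uu = 2.9471
Node ud (S = 99.19): continuation = 1/1.1·[0.8750·25.9344 + 0.1250·65.6094] = 28.0852; exercise value = 40.8125 > continuation, so V_ud = 40.8125 (exercise)
Node dd (S = 64.69): continuation = 1/1.1·[0.8750·65.6094 + 0.1250·91.4844] = 62.5852; exercise value = 75.3125 > continuation, so V_dd = 75.3125 (exercise)
Node u (S = 132.2): continuation = 1/1.1·[0.8750·2.9471 + 0.1250·40.8125] = 6.9821; exercise value = 7.7500 > continuation, so V_u = 7.7500 (exercise)
Node d (S = 86.25): continuation = 1/1.1·[0.8750·40.8125 + 0.1250·75.3125] = 41.0227; exercise value = 53.7500 > continuation, so V_d = 53.7500 (exercise)
Node 0 (S = 115): continuation = 1/1.1·[0.8750·7.7500 + 0.1250·53.7500] = 12.2727; exercise value = 25.0000 > continuation, so V_0 = 25.0000 (exercise)

$25.00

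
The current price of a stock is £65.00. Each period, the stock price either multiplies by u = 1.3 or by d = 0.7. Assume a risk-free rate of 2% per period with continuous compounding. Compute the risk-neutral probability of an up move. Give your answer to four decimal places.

p = 0.5337

Risk-neutral probability p = (e^0.02 − 0.7)/(1.3 − 0.7) = 0.3202/0.6000 = 0.5337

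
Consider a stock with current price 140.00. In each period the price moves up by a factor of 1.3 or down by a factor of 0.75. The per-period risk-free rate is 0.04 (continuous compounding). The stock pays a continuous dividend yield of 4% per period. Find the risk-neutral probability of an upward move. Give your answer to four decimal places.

Per-period risk-free factor R = e^0.04 = 1.0408; dividend-adjusted growth = e^(0.04−0.04) = 1.0000.
Risk-neutral probability p = (1.0000 − 0.75)/(1.3 − 0.75) = 0.2500/0.5500 = 0.4545

p = 0.4545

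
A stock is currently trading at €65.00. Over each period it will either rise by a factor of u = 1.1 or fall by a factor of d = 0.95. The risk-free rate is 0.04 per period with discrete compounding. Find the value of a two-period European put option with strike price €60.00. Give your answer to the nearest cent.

€0.20

Risk-neutral probability p = (1 + 0.04 − 0.95)/(1.1 − 0.95) = 0.0900/0.1500 = 0.6000
Terminal stock prices: S_uu = 78.65, S_ud = 67.92, S_dd = 58.66
Terminal payoffs (K − S): max(-18.65, 0) = 0, max(-7.925, 0) = 0, max(1.337, 0) = 1.337
Node u (S = 71.5): V_u = 1/1.04·[0.6000·0.0000 + 0.4000·0.0000] = 0.0000
Node d (S = 61.75): V_d = 1/1.04·[0.6000·0.0000 + 0.4000·1.3375] = 0.5144
Node 0 (S = 65): V_0 = 1/1.04·[0.6000·0.0000 + 0.4000·0.5144] = 0.1979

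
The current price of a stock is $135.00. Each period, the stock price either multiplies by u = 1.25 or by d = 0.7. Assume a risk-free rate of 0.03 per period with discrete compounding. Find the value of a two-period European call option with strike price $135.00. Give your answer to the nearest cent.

Risk-neutral probability p = (1 + 0.03 − 0.7)/(1.25 − 0.7) = 0.3300/0.5500 = 0.6000
Terminal stock prices: S_uu = 210.9, S_ud = 118.1, S_dd = 66.15
Terminal payoffs (S − K): max(75.94, 0) = 75.94, max(-16.88, 0) = 0, max(-68.85, 0) = 0
Node u (S = 168.8): V_u = 1/1.03·[0.6000·75.9375 + 0.4000·0.0000] = 44.2354
Node d (S = 94.5): V_d = 1/1.03·[0.6000·0.0000 + 0.4000·0.0000] = 0.0000
Node 0 (S = 135): V_0 = 1/1.03·[0.6000·44.2354 + 0.4000·0.0000] = 25.7682

$25.77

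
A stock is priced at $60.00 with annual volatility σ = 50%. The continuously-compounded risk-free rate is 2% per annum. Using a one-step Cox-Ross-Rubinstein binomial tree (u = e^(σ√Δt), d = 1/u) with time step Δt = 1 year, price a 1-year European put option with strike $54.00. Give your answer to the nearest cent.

CRR parameters: u = e^(σ√Δt) = e^(0.5·√1) = 1.6487, d = 1/u = 0.6065
Per-period rate: rΔt = 0.02·1 = 0.02, so R = e^0.02 = 1.0202
Risk-neutral probability p = (e^0.02 − 0.6065)/(1.6487 − 0.6065) = 0.4137/1.0422 = 0.3969
Terminal stock prices: S_u = 98.92, S_d = 36.39
Terminal payoffs (K − S): max(-44.92, 0) = 0, max(17.61, 0) = 17.61
Node 0 (S = 60): V_0 = e^(−0.02)·[0.3969·0.0000 + 0.6031·17.6082] = 10.4088

$10.41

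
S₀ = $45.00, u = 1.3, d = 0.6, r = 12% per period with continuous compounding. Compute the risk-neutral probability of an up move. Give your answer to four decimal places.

Risk-neutral probability p = (e^0.12 − 0.6)/(1.3 − 0.6) = 0.5275/0.7000 = 0.7536

p = 0.7536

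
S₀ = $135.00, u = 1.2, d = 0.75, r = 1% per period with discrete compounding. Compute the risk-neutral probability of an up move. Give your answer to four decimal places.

Risk-neutral probability p = (1 + 0.01 − 0.75)/(1.2 − 0.75) = 0.2600/0.4500 = 0.5778

p = 0.5778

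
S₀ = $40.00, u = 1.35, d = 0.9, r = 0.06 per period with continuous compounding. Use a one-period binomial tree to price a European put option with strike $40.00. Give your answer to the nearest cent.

Risk-neutral probability p = (e^0.06 − 0.9)/(1.35 − 0.9) = 0.1618/0.4500 = 0.3596
Terminal stock prices: S_u = 54, S_d = 36
Terminal payoffs (K − S): max(-14, 0) = 0, max(4, 0) = 4
Node 0 (S = 40): V_0 = e^(−0.06)·[0.3596·0.0000 + 0.6404·4.0000] = 2.4123

$2.41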